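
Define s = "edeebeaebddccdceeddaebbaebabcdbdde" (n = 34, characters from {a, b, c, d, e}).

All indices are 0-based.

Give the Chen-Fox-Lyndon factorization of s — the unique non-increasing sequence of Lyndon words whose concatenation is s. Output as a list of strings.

emit factor 1: 'e' (i=0, period=1)
emit factor 2: 'dee' (i=1, period=3)
emit factor 3: 'be' (i=4, period=2)
emit factor 4: 'aebddccdceedd' (i=6, period=13)
emit factor 5: 'aebb' (i=19, period=4)
emit factor 6: 'aeb' (i=23, period=3)
emit factor 7: 'abcdbdde' (i=26, period=8)

["e", "dee", "be", "aebddccdceedd", "aebb", "aeb", "abcdbdde"]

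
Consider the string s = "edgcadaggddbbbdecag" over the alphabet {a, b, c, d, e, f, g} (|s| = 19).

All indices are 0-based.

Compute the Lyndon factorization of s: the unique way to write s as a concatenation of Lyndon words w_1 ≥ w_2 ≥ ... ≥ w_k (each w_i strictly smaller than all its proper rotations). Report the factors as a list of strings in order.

["e", "dg", "c", "adaggddbbbdecag"]

emit factor 1: 'e' (i=0, period=1)
emit factor 2: 'dg' (i=1, period=2)
emit factor 3: 'c' (i=3, period=1)
emit factor 4: 'adaggddbbbdecag' (i=4, period=15)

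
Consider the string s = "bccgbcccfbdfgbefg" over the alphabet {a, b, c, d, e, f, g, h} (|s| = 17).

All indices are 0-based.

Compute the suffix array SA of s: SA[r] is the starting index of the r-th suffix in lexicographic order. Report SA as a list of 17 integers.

sorted suffixes:
  #0 SA[0]=4  'bcccfbdfgbefg'
  #1 SA[1]=0  'bccgbcccfbdfgbefg'
  #2 SA[2]=9  'bdfgbefg'
  #3 SA[3]=13  'befg'
  #4 SA[4]=5  'cccfbdfgbefg'
  #5 SA[5]=6  'ccfbdfgbefg'
  #6 SA[6]=1  'ccgbcccfbdfgbefg'
  #7 SA[7]=7  'cfbdfgbefg'
  #8 SA[8]=2  'cgbcccfbdfgbefg'
  #9 SA[9]=10  'dfgbefg'
  #10 SA[10]=14  'efg'
  #11 SA[11]=8  'fbdfgbefg'
  #12 SA[12]=15  'fg'
  #13 SA[13]=11  'fgbefg'
  #14 SA[14]=16  'g'
  #15 SA[15]=3  'gbcccfbdfgbefg'
  #16 SA[16]=12  'gbefg'

[4, 0, 9, 13, 5, 6, 1, 7, 2, 10, 14, 8, 15, 11, 16, 3, 12]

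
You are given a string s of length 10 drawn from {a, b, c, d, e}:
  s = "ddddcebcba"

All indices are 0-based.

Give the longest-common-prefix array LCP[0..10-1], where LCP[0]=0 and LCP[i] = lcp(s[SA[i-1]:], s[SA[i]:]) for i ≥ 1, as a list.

rank→(start, suffix):
  0 → (9, 'a')
  1 → (8, 'ba')
  2 → (6, 'bcba')
  3 → (7, 'cba')
  4 → (4, 'cebcba')
  5 → (3, 'dcebcba')
  6 → (2, 'ddcebcba')
  7 → (1, 'dddcebcba')
  8 → (0, 'ddddcebcba')
  9 → (5, 'ebcba')

SA = [9, 8, 6, 7, 4, 3, 2, 1, 0, 5]
[i] adj suffixes → lcp
  [1] 9/8 → 0 ('')
  [2] 8/6 → 1 ('b')
  [3] 6/7 → 0 ('')
  [4] 7/4 → 1 ('c')
  [5] 4/3 → 0 ('')
  [6] 3/2 → 1 ('d')
  [7] 2/1 → 2 ('dd')
  [8] 1/0 → 3 ('ddd')
  [9] 0/5 → 0 ('')

[0, 0, 1, 0, 1, 0, 1, 2, 3, 0]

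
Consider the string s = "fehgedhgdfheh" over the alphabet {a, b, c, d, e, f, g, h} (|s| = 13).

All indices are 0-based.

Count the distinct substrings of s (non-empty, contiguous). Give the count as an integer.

81

rank | idx | suffix
   0 |   8 | dfheh
   1 |   5 | dhgdfheh
   2 |   4 | edhgdfheh
   3 |  11 | eh
   4 |   1 | ehgedhgdfheh
   5 |   0 | fehgedhgdfheh
   6 |   9 | fheh
   7 |   7 | gdfheh
   8 |   3 | gedhgdfheh
   9 |  12 | h
  10 |  10 | heh
  11 |   6 | hgdfheh
  12 |   2 | hgedhgdfheh

SA = [8, 5, 4, 11, 1, 0, 9, 7, 3, 12, 10, 6, 2]
i: (SA[i-1],SA[i]) lcp shared
  1: (8,5) 1 'd'
  2: (5,4) 0 ''
  3: (4,11) 1 'e'
  4: (11,1) 2 'eh'
  5: (1,0) 0 ''
  6: (0,9) 1 'f'
  7: (9,7) 0 ''
  8: (7,3) 1 'g'
  9: (3,12) 0 ''
  10: (12,10) 1 'h'
  11: (10,6) 1 'h'
  12: (6,2) 2 'hg'

n(n+1)/2 = 13·14/2 = 91
Σ LCP = 0 + 1 + 0 + 1 + 2 + 0 + 1 + 0 + 1 + 0 + 1 + 1 + 2 = 10
distinct = 91 − 10 = 81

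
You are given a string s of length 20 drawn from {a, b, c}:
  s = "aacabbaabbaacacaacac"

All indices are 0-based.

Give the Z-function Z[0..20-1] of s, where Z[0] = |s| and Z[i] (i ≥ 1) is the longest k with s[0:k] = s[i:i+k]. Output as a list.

Z[0]=20
i=1: i≥r, start 0; Z[1]=1 scan→box=[1,2)
i=2: i≥r, start 0; Z[2]=0
i=3: i≥r, start 0; Z[3]=1 scan→box=[3,4)
i=4: i≥r, start 0; Z[4]=0
i=5: i≥r, start 0; Z[5]=0
i=6: i≥r, start 0; Z[6]=2 scan→box=[6,8)
i=7: min(r-i=1, Z[1]=1)=1; Z[7]=1
i=8: i≥r, start 0; Z[8]=0
i=9: i≥r, start 0; Z[9]=0
i=10: i≥r, start 0; Z[10]=4 scan→box=[10,14)
i=11: min(r-i=3, Z[1]=1)=1; Z[11]=1
i=12: min(r-i=2, Z[2]=0)=0; Z[12]=0
i=13: min(r-i=1, Z[3]=1)=1; Z[13]=1
i=14: i≥r, start 0; Z[14]=0
i=15: i≥r, start 0; Z[15]=4 scan→box=[15,19)
i=16: min(r-i=3, Z[1]=1)=1; Z[16]=1
i=17: min(r-i=2, Z[2]=0)=0; Z[17]=0
i=18: min(r-i=1, Z[3]=1)=1; Z[18]=1
i=19: i≥r, start 0; Z[19]=0

[20, 1, 0, 1, 0, 0, 2, 1, 0, 0, 4, 1, 0, 1, 0, 4, 1, 0, 1, 0]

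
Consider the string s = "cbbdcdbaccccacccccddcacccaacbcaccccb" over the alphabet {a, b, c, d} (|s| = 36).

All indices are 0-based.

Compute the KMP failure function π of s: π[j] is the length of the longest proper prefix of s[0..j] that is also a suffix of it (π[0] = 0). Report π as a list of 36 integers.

π[0] = 0
j=1 s[j]='b': π[1]=0 (border '')
j=2 s[j]='b': π[2]=0 (border '')
j=3 s[j]='d': π[3]=0 (border '')
j=4 s[j]='c': π[4]=1 (border 'c')
j=5 s[j]='d': k: 1→0; π[5]=0 (border '')
j=6 s[j]='b': π[6]=0 (border '')
j=7 s[j]='a': π[7]=0 (border '')
j=8 s[j]='c': π[8]=1 (border 'c')
j=9 s[j]='c': k: 1→0; π[9]=1 (border 'c')
j=10 s[j]='c': k: 1→0; π[10]=1 (border 'c')
j=11 s[j]='c': k: 1→0; π[11]=1 (border 'c')
j=12 s[j]='a': k: 1→0; π[12]=0 (border '')
j=13 s[j]='c': π[13]=1 (border 'c')
j=14 s[j]='c': k: 1→0; π[14]=1 (border 'c')
j=15 s[j]='c': k: 1→0; π[15]=1 (border 'c')
j=16 s[j]='c': k: 1→0; π[16]=1 (border 'c')
j=17 s[j]='c': k: 1→0; π[17]=1 (border 'c')
j=18 s[j]='d': k: 1→0; π[18]=0 (border '')
j=19 s[j]='d': π[19]=0 (border '')
j=20 s[j]='c': π[20]=1 (border 'c')
j=21 s[j]='a': k: 1→0; π[21]=0 (border '')
j=22 s[j]='c': π[22]=1 (border 'c')
j=23 s[j]='c': k: 1→0; π[23]=1 (border 'c')
j=24 s[j]='c': k: 1→0; π[24]=1 (border 'c')
j=25 s[j]='a': k: 1→0; π[25]=0 (border '')
j=26 s[j]='a': π[26]=0 (border '')
j=27 s[j]='c': π[27]=1 (border 'c')
j=28 s[j]='b': π[28]=2 (border 'cb')
j=29 s[j]='c': k: 2→0; π[29]=1 (border 'c')
j=30 s[j]='a': k: 1→0; π[30]=0 (border '')
j=31 s[j]='c': π[31]=1 (border 'c')
j=32 s[j]='c': k: 1→0; π[32]=1 (border 'c')
j=33 s[j]='c': k: 1→0; π[33]=1 (border 'c')
j=34 s[j]='c': k: 1→0; π[34]=1 (border 'c')
j=35 s[j]='b': π[35]=2 (border 'cb')

[0, 0, 0, 0, 1, 0, 0, 0, 1, 1, 1, 1, 0, 1, 1, 1, 1, 1, 0, 0, 1, 0, 1, 1, 1, 0, 0, 1, 2, 1, 0, 1, 1, 1, 1, 2]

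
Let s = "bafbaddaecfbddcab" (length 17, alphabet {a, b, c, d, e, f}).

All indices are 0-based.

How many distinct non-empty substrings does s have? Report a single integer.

rank | idx | suffix
   0 |  15 | ab
   1 |   4 | addaecfbddcab
   2 |   7 | aecfbddcab
   3 |   1 | afbaddaecfbddcab
   4 |  16 | b
   5 |   3 | baddaecfbddcab
   6 |   0 | bafbaddaecfbddcab
   7 |  11 | bddcab
   8 |  14 | cab
   9 |   9 | cfbddcab
  10 |   6 | daecfbddcab
  11 |  13 | dcab
  12 |   5 | ddaecfbddcab
  13 |  12 | ddcab
  14 |   8 | ecfbddcab
  15 |   2 | fbaddaecfbddcab
  16 |  10 | fbddcab

SA = [15, 4, 7, 1, 16, 3, 0, 11, 14, 9, 6, 13, 5, 12, 8, 2, 10]
i: (SA[i-1],SA[i]) lcp shared
  1: (15,4) 1 'a'
  2: (4,7) 1 'a'
  3: (7,1) 1 'a'
  4: (1,16) 0 ''
  5: (16,3) 1 'b'
  6: (3,0) 2 'ba'
  7: (0,11) 1 'b'
  8: (11,14) 0 ''
  9: (14,9) 1 'c'
  10: (9,6) 0 ''
  11: (6,13) 1 'd'
  12: (13,5) 1 'd'
  13: (5,12) 2 'dd'
  14: (12,8) 0 ''
  15: (8,2) 0 ''
  16: (2,10) 2 'fb'

n(n+1)/2 = 17·18/2 = 153
Σ LCP = 0 + 1 + 1 + 1 + 0 + 1 + 2 + 1 + 0 + 1 + 0 + 1 + 1 + 2 + 0 + 0 + 2 = 14
distinct = 153 − 14 = 139

139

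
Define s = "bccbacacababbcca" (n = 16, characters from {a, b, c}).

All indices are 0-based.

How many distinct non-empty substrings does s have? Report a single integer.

114

sorted suffixes:
  #0 SA[0]=15  'a'
  #1 SA[1]=8  'ababbcca'
  #2 SA[2]=10  'abbcca'
  #3 SA[3]=6  'acababbcca'
  #4 SA[4]=4  'acacababbcca'
  #5 SA[5]=9  'babbcca'
  #6 SA[6]=3  'bacacababbcca'
  #7 SA[7]=11  'bbcca'
  #8 SA[8]=12  'bcca'
  #9 SA[9]=0  'bccbacacababbcca'
  #10 SA[10]=14  'ca'
  #11 SA[11]=7  'cababbcca'
  #12 SA[12]=5  'cacababbcca'
  #13 SA[13]=2  'cbacacababbcca'
  #14 SA[14]=13  'cca'
  #15 SA[15]=1  'ccbacacababbcca'

SA = [15, 8, 10, 6, 4, 9, 3, 11, 12, 0, 14, 7, 5, 2, 13, 1]
[i] adj suffixes → lcp
  [1] 15/8 → 1 ('a')
  [2] 8/10 → 2 ('ab')
  [3] 10/6 → 1 ('a')
  [4] 6/4 → 3 ('aca')
  [5] 4/9 → 0 ('')
  [6] 9/3 → 2 ('ba')
  [7] 3/11 → 1 ('b')
  [8] 11/12 → 1 ('b')
  [9] 12/0 → 3 ('bcc')
  [10] 0/14 → 0 ('')
  [11] 14/7 → 2 ('ca')
  [12] 7/5 → 2 ('ca')
  [13] 5/2 → 1 ('c')
  [14] 2/13 → 1 ('c')
  [15] 13/1 → 2 ('cc')

n(n+1)/2 = 16·17/2 = 136
Σ LCP = 0 + 1 + 2 + 1 + 3 + 0 + 2 + 1 + 1 + 3 + 0 + 2 + 2 + 1 + 1 + 2 = 22
distinct = 136 − 22 = 114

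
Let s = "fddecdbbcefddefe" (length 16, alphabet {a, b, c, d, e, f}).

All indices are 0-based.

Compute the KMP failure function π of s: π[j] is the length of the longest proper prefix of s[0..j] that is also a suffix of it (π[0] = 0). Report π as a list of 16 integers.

π[0] = 0
j=1 s[j]='d': π[1]=0 (border '')
j=2 s[j]='d': π[2]=0 (border '')
j=3 s[j]='e': π[3]=0 (border '')
j=4 s[j]='c': π[4]=0 (border '')
j=5 s[j]='d': π[5]=0 (border '')
j=6 s[j]='b': π[6]=0 (border '')
j=7 s[j]='b': π[7]=0 (border '')
j=8 s[j]='c': π[8]=0 (border '')
j=9 s[j]='e': π[9]=0 (border '')
j=10 s[j]='f': π[10]=1 (border 'f')
j=11 s[j]='d': π[11]=2 (border 'fd')
j=12 s[j]='d': π[12]=3 (border 'fdd')
j=13 s[j]='e': π[13]=4 (border 'fdde')
j=14 s[j]='f': k: 4→0; π[14]=1 (border 'f')
j=15 s[j]='e': k: 1→0; π[15]=0 (border '')

[0, 0, 0, 0, 0, 0, 0, 0, 0, 0, 1, 2, 3, 4, 1, 0]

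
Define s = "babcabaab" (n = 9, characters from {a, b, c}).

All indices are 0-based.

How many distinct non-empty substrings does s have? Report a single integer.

36

rank→(start, suffix):
  0 → (6, 'aab')
  1 → (7, 'ab')
  2 → (4, 'abaab')
  3 → (1, 'abcabaab')
  4 → (8, 'b')
  5 → (5, 'baab')
  6 → (0, 'babcabaab')
  7 → (2, 'bcabaab')
  8 → (3, 'cabaab')

SA = [6, 7, 4, 1, 8, 5, 0, 2, 3]
[i] adj suffixes → lcp
  [1] 6/7 → 1 ('a')
  [2] 7/4 → 2 ('ab')
  [3] 4/1 → 2 ('ab')
  [4] 1/8 → 0 ('')
  [5] 8/5 → 1 ('b')
  [6] 5/0 → 2 ('ba')
  [7] 0/2 → 1 ('b')
  [8] 2/3 → 0 ('')

n(n+1)/2 = 9·10/2 = 45
Σ LCP = 0 + 1 + 2 + 2 + 0 + 1 + 2 + 1 + 0 = 9
distinct = 45 − 9 = 36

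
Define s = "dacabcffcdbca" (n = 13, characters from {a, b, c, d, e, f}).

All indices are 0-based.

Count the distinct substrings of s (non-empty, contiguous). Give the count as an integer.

81

rank→(start, suffix):
  0 → (12, 'a')
  1 → (3, 'abcffcdbca')
  2 → (1, 'acabcffcdbca')
  3 → (10, 'bca')
  4 → (4, 'bcffcdbca')
  5 → (11, 'ca')
  6 → (2, 'cabcffcdbca')
  7 → (8, 'cdbca')
  8 → (5, 'cffcdbca')
  9 → (0, 'dacabcffcdbca')
  10 → (9, 'dbca')
  11 → (7, 'fcdbca')
  12 → (6, 'ffcdbca')

SA = [12, 3, 1, 10, 4, 11, 2, 8, 5, 0, 9, 7, 6]
i: (SA[i-1],SA[i]) lcp shared
  1: (12,3) 1 'a'
  2: (3,1) 1 'a'
  3: (1,10) 0 ''
  4: (10,4) 2 'bc'
  5: (4,11) 0 ''
  6: (11,2) 2 'ca'
  7: (2,8) 1 'c'
  8: (8,5) 1 'c'
  9: (5,0) 0 ''
  10: (0,9) 1 'd'
  11: (9,7) 0 ''
  12: (7,6) 1 'f'

n(n+1)/2 = 13·14/2 = 91
Σ LCP = 0 + 1 + 1 + 0 + 2 + 0 + 2 + 1 + 1 + 0 + 1 + 0 + 1 = 10
distinct = 91 − 10 = 81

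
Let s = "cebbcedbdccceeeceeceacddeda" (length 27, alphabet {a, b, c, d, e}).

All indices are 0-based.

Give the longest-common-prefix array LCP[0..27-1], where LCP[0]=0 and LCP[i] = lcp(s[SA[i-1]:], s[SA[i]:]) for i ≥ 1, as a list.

rank | idx | suffix
   0 |  26 | a
   1 |  20 | acddeda
   2 |   2 | bbcedbdccceeeceeceacddeda
   3 |   3 | bcedbdccceeeceeceacddeda
   4 |   7 | bdccceeeceeceacddeda
   5 |   9 | ccceeeceeceacddeda
   6 |  10 | cceeeceeceacddeda
   7 |  21 | cddeda
   8 |  18 | ceacddeda
   9 |   0 | cebbcedbdccceeeceeceacddeda
  10 |   4 | cedbdccceeeceeceacddeda
  11 |  15 | ceeceacddeda
  12 |  11 | ceeeceeceacddeda
  13 |  25 | da
  14 |   6 | dbdccceeeceeceacddeda
  15 |   8 | dccceeeceeceacddeda
  16 |  22 | ddeda
  17 |  23 | deda
  18 |  19 | eacddeda
  19 |   1 | ebbcedbdccceeeceeceacddeda
  20 |  17 | eceacddeda
  21 |  14 | eceeceacddeda
  22 |  24 | eda
  23 |   5 | edbdccceeeceeceacddeda
  24 |  16 | eeceacddeda
  25 |  13 | eeceeceacddeda
  26 |  12 | eeeceeceacddeda

SA = [26, 20, 2, 3, 7, 9, 10, 21, 18, 0, 4, 15, 11, 25, 6, 8, 22, 23, 19, 1, 17, 14, 24, 5, 16, 13, 12]
rank  pair      lcp
   1  s[26:],s[20:]  1  'a'
   2  s[20:],s[2:]  0  ''
   3  s[2:],s[3:]  1  'b'
   4  s[3:],s[7:]  1  'b'
   5  s[7:],s[9:]  0  ''
   6  s[9:],s[10:]  2  'cc'
   7  s[10:],s[21:]  1  'c'
   8  s[21:],s[18:]  1  'c'
   9  s[18:],s[0:]  2  'ce'
  10  s[0:],s[4:]  2  'ce'
  11  s[4:],s[15:]  2  'ce'
  12  s[15:],s[11:]  3  'cee'
  13  s[11:],s[25:]  0  ''
  14  s[25:],s[6:]  1  'd'
  15  s[6:],s[8:]  1  'd'
  16  s[8:],s[22:]  1  'd'
  17  s[22:],s[23:]  1  'd'
  18  s[23:],s[19:]  0  ''
  19  s[19:],s[1:]  1  'e'
  20  s[1:],s[17:]  1  'e'
  21  s[17:],s[14:]  3  'ece'
  22  s[14:],s[24:]  1  'e'
  23  s[24:],s[5:]  2  'ed'
  24  s[5:],s[16:]  1  'e'
  25  s[16:],s[13:]  4  'eece'
  26  s[13:],s[12:]  2  'ee'

[0, 1, 0, 1, 1, 0, 2, 1, 1, 2, 2, 2, 3, 0, 1, 1, 1, 1, 0, 1, 1, 3, 1, 2, 1, 4, 2]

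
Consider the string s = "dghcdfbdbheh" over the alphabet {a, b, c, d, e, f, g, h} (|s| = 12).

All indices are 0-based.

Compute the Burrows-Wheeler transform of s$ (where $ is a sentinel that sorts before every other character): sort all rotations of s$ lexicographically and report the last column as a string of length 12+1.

rank  rotation       last
    0  $dghcdfbdbheh  h
    1  bdbheh$dghcdf  f
    2  bheh$dghcdfbd  d
    3  cdfbdbheh$dgh  h
    4  dbheh$dghcdfb  b
    5  dfbdbheh$dghc  c
    6  dghcdfbdbheh$  $
    7  eh$dghcdfbdbh  h
    8  fbdbheh$dghcd  d
    9  ghcdfbdbheh$d  d
   10  h$dghcdfbdbhe  e
   11  hcdfbdbheh$dg  g
   12  heh$dghcdfbdb  b

hfdhbc$hddegb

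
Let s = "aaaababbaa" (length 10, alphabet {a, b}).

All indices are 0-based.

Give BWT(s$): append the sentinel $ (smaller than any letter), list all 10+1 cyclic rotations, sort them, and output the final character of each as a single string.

rank  rotation     last
    0  $aaaababbaa  a
    1  a$aaaababba  a
    2  aa$aaaababb  b
    3  aaaababbaa$  $
    4  aaababbaa$a  a
    5  aababbaa$aa  a
    6  ababbaa$aaa  a
    7  abbaa$aaaab  b
    8  baa$aaaabab  b
    9  babbaa$aaaa  a
   10  bbaa$aaaaba  a

aab$aaabbaa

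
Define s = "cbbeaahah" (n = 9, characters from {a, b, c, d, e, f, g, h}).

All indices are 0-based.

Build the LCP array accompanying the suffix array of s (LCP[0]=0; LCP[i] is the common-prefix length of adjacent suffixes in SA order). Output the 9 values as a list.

sorted suffixes:
  #0 SA[0]=4  'aahah'
  #1 SA[1]=7  'ah'
  #2 SA[2]=5  'ahah'
  #3 SA[3]=1  'bbeaahah'
  #4 SA[4]=2  'beaahah'
  #5 SA[5]=0  'cbbeaahah'
  #6 SA[6]=3  'eaahah'
  #7 SA[7]=8  'h'
  #8 SA[8]=6  'hah'

SA = [4, 7, 5, 1, 2, 0, 3, 8, 6]
i: (SA[i-1],SA[i]) lcp shared
  1: (4,7) 1 'a'
  2: (7,5) 2 'ah'
  3: (5,1) 0 ''
  4: (1,2) 1 'b'
  5: (2,0) 0 ''
  6: (0,3) 0 ''
  7: (3,8) 0 ''
  8: (8,6) 1 'h'

[0, 1, 2, 0, 1, 0, 0, 0, 1]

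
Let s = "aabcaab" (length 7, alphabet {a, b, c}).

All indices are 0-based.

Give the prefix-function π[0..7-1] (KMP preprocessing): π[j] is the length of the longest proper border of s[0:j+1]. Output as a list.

[0, 1, 0, 0, 1, 2, 3]

π[0] = 0
j=1 s[j]='a': π[1]=1 (border 'a')
j=2 s[j]='b': k: 1→0; π[2]=0 (border '')
j=3 s[j]='c': π[3]=0 (border '')
j=4 s[j]='a': π[4]=1 (border 'a')
j=5 s[j]='a': π[5]=2 (border 'aa')
j=6 s[j]='b': π[6]=3 (border 'aab')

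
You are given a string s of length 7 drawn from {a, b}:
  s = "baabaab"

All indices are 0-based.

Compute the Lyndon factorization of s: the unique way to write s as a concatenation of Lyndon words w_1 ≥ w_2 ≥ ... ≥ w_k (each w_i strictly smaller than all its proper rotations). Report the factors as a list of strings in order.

emit factor 1: 'b' (i=0, period=1)
emit factor 2: 'aab' (i=1, period=3)
emit factor 3: 'aab' (i=4, period=3)

["b", "aab", "aab"]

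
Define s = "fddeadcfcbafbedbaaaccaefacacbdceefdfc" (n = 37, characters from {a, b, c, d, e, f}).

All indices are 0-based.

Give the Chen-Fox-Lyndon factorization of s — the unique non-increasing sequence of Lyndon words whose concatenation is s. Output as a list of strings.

["f", "dde", "adcfcbafbedb", "aaaccaefacacbdceefdfc"]

emit factor 1: 'f' (i=0, period=1)
emit factor 2: 'dde' (i=1, period=3)
emit factor 3: 'adcfcbafbedb' (i=4, period=12)
emit factor 4: 'aaaccaefacacbdceefdfc' (i=16, period=21)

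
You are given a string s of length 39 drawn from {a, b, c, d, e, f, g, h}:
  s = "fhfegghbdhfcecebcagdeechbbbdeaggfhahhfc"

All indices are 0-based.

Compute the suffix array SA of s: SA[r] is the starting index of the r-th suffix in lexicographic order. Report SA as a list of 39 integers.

[17, 29, 34, 24, 25, 15, 26, 7, 38, 16, 13, 11, 22, 27, 19, 8, 28, 14, 12, 21, 20, 3, 37, 10, 2, 32, 0, 18, 31, 30, 4, 5, 33, 23, 6, 36, 9, 1, 35]

rank→(start, suffix):
  0 → (17, 'agdeechbbbdeaggfhahhfc')
  1 → (29, 'aggfhahhfc')
  2 → (34, 'ahhfc')
  3 → (24, 'bbbdeaggfhahhfc')
  4 → (25, 'bbdeaggfhahhfc')
  5 → (15, 'bcagdeechbbbdeaggfhahhfc')
  6 → (26, 'bdeaggfhahhfc')
  7 → (7, 'bdhfcecebcagdeechbbbdeaggfhahhfc')
  8 → (38, 'c')
  9 → (16, 'cagdeechbbbdeaggfhahhfc')
  10 → (13, 'cebcagdeechbbbdeaggfhahhfc')
  11 → (11, 'cecebcagdeechbbbdeaggfhahhfc')
  12 → (22, 'chbbbdeaggfhahhfc')
  13 → (27, 'deaggfhahhfc')
  14 → (19, 'deechbbbdeaggfhahhfc')
  15 → (8, 'dhfcecebcagdeechbbbdeaggfhahhfc')
  16 → (28, 'eaggfhahhfc')
  17 → (14, 'ebcagdeechbbbdeaggfhahhfc')
  18 → (12, 'ecebcagdeechbbbdeaggfhahhfc')
  19 → (21, 'echbbbdeaggfhahhfc')
  20 → (20, 'eechbbbdeaggfhahhfc')
  21 → (3, 'egghbdhfcecebcagdeechbbbdeaggfhahhfc')
  22 → (37, 'fc')
  23 → (10, 'fcecebcagdeechbbbdeaggfhahhfc')
  24 → (2, 'fegghbdhfcecebcagdeechbbbdeaggfhahhfc')
  25 → (32, 'fhahhfc')
  26 → (0, 'fhfegghbdhfcecebcagdeechbbbdeaggfhahhfc')
  27 → (18, 'gdeechbbbdeaggfhahhfc')
  28 → (31, 'gfhahhfc')
  29 → (30, 'ggfhahhfc')
  30 → (4, 'gghbdhfcecebcagdeechbbbdeaggfhahhfc')
  31 → (5, 'ghbdhfcecebcagdeechbbbdeaggfhahhfc')
  32 → (33, 'hahhfc')
  33 → (23, 'hbbbdeaggfhahhfc')
  34 → (6, 'hbdhfcecebcagdeechbbbdeaggfhahhfc')
  35 → (36, 'hfc')
  36 → (9, 'hfcecebcagdeechbbbdeaggfhahhfc')
  37 → (1, 'hfegghbdhfcecebcagdeechbbbdeaggfhahhfc')
  38 → (35, 'hhfc')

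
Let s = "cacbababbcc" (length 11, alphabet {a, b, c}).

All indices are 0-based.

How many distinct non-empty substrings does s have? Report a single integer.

sorted suffixes:
  #0 SA[0]=4  'ababbcc'
  #1 SA[1]=6  'abbcc'
  #2 SA[2]=1  'acbababbcc'
  #3 SA[3]=3  'bababbcc'
  #4 SA[4]=5  'babbcc'
  #5 SA[5]=7  'bbcc'
  #6 SA[6]=8  'bcc'
  #7 SA[7]=10  'c'
  #8 SA[8]=0  'cacbababbcc'
  #9 SA[9]=2  'cbababbcc'
  #10 SA[10]=9  'cc'

SA = [4, 6, 1, 3, 5, 7, 8, 10, 0, 2, 9]
i: (SA[i-1],SA[i]) lcp shared
  1: (4,6) 2 'ab'
  2: (6,1) 1 'a'
  3: (1,3) 0 ''
  4: (3,5) 3 'bab'
  5: (5,7) 1 'b'
  6: (7,8) 1 'b'
  7: (8,10) 0 ''
  8: (10,0) 1 'c'
  9: (0,2) 1 'c'
  10: (2,9) 1 'c'

n(n+1)/2 = 11·12/2 = 66
Σ LCP = 0 + 2 + 1 + 0 + 3 + 1 + 1 + 0 + 1 + 1 + 1 = 11
distinct = 66 − 11 = 55

55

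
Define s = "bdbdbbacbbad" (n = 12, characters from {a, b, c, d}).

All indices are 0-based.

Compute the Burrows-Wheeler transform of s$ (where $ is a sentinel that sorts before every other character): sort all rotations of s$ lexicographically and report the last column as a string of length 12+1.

rank  rotation       last
    0  $bdbdbbacbbad  d
    1  acbbad$bdbdbb  b
    2  ad$bdbdbbacbb  b
    3  bacbbad$bdbdb  b
    4  bad$bdbdbbacb  b
    5  bbacbbad$bdbd  d
    6  bbad$bdbdbbac  c
    7  bdbbacbbad$bd  d
    8  bdbdbbacbbad$  $
    9  cbbad$bdbdbba  a
   10  d$bdbdbbacbba  a
   11  dbbacbbad$bdb  b
   12  dbdbbacbbad$b  b

dbbbbdcd$aabb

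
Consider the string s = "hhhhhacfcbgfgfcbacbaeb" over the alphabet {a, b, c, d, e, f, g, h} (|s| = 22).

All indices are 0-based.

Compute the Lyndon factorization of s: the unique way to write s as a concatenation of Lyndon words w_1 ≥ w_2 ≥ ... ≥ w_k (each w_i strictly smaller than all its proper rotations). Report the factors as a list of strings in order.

["h", "h", "h", "h", "h", "acfcbgfgfcb", "acbaeb"]

emit factor 1: 'h' (i=0, period=1)
emit factor 2: 'h' (i=1, period=1)
emit factor 3: 'h' (i=2, period=1)
emit factor 4: 'h' (i=3, period=1)
emit factor 5: 'h' (i=4, period=1)
emit factor 6: 'acfcbgfgfcb' (i=5, period=11)
emit factor 7: 'acbaeb' (i=16, period=6)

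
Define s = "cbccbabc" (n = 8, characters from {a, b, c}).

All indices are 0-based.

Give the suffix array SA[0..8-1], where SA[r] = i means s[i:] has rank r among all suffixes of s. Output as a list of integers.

rank→(start, suffix):
  0 → (5, 'abc')
  1 → (4, 'babc')
  2 → (6, 'bc')
  3 → (1, 'bccbabc')
  4 → (7, 'c')
  5 → (3, 'cbabc')
  6 → (0, 'cbccbabc')
  7 → (2, 'ccbabc')

[5, 4, 6, 1, 7, 3, 0, 2]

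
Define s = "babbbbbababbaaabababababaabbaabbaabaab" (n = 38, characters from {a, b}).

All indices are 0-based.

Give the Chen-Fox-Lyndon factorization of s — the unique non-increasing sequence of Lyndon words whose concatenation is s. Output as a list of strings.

["b", "abbbbb", "ababb", "aaabababababaabbaabbaabaab"]

emit factor 1: 'b' (i=0, period=1)
emit factor 2: 'abbbbb' (i=1, period=6)
emit factor 3: 'ababb' (i=7, period=5)
emit factor 4: 'aaabababababaabbaabbaabaab' (i=12, period=26)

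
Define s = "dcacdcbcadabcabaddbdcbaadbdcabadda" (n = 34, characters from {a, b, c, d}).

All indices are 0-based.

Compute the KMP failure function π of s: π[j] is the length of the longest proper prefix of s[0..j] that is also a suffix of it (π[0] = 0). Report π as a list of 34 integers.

π[0] = 0
j=1 s[j]='c': π[1]=0 (border '')
j=2 s[j]='a': π[2]=0 (border '')
j=3 s[j]='c': π[3]=0 (border '')
j=4 s[j]='d': π[4]=1 (border 'd')
j=5 s[j]='c': π[5]=2 (border 'dc')
j=6 s[j]='b': k: 2→0; π[6]=0 (border '')
j=7 s[j]='c': π[7]=0 (border '')
j=8 s[j]='a': π[8]=0 (border '')
j=9 s[j]='d': π[9]=1 (border 'd')
j=10 s[j]='a': k: 1→0; π[10]=0 (border '')
j=11 s[j]='b': π[11]=0 (border '')
j=12 s[j]='c': π[12]=0 (border '')
j=13 s[j]='a': π[13]=0 (border '')
j=14 s[j]='b': π[14]=0 (border '')
j=15 s[j]='a': π[15]=0 (border '')
j=16 s[j]='d': π[16]=1 (border 'd')
j=17 s[j]='d': k: 1→0; π[17]=1 (border 'd')
j=18 s[j]='b': k: 1→0; π[18]=0 (border '')
j=19 s[j]='d': π[19]=1 (border 'd')
j=20 s[j]='c': π[20]=2 (border 'dc')
j=21 s[j]='b': k: 2→0; π[21]=0 (border '')
j=22 s[j]='a': π[22]=0 (border '')
j=23 s[j]='a': π[23]=0 (border '')
j=24 s[j]='d': π[24]=1 (border 'd')
j=25 s[j]='b': k: 1→0; π[25]=0 (border '')
j=26 s[j]='d': π[26]=1 (border 'd')
j=27 s[j]='c': π[27]=2 (border 'dc')
j=28 s[j]='a': π[28]=3 (border 'dca')
j=29 s[j]='b': k: 3→0; π[29]=0 (border '')
j=30 s[j]='a': π[30]=0 (border '')
j=31 s[j]='d': π[31]=1 (border 'd')
j=32 s[j]='d': k: 1→0; π[32]=1 (border 'd')
j=33 s[j]='a': k: 1→0; π[33]=0 (border '')

[0, 0, 0, 0, 1, 2, 0, 0, 0, 1, 0, 0, 0, 0, 0, 0, 1, 1, 0, 1, 2, 0, 0, 0, 1, 0, 1, 2, 3, 0, 0, 1, 1, 0]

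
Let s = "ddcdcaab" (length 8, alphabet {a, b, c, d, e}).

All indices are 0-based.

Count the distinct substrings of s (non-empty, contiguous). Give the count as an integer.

rank→(start, suffix):
  0 → (5, 'aab')
  1 → (6, 'ab')
  2 → (7, 'b')
  3 → (4, 'caab')
  4 → (2, 'cdcaab')
  5 → (3, 'dcaab')
  6 → (1, 'dcdcaab')
  7 → (0, 'ddcdcaab')

SA = [5, 6, 7, 4, 2, 3, 1, 0]
rank  pair      lcp
   1  s[5:],s[6:]  1  'a'
   2  s[6:],s[7:]  0  ''
   3  s[7:],s[4:]  0  ''
   4  s[4:],s[2:]  1  'c'
   5  s[2:],s[3:]  0  ''
   6  s[3:],s[1:]  2  'dc'
   7  s[1:],s[0:]  1  'd'

n(n+1)/2 = 8·9/2 = 36
Σ LCP = 0 + 1 + 0 + 0 + 1 + 0 + 2 + 1 = 5
distinct = 36 − 5 = 31

31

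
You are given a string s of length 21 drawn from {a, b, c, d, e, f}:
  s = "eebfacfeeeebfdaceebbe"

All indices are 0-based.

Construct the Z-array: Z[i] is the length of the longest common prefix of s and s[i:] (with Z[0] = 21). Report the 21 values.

Z[0]=21
i=1: fresh scan; Z[1]=1 grow→box=[1,2)
i=2: fresh scan; Z[2]=0
i=3: fresh scan; Z[3]=0
i=4: fresh scan; Z[4]=0
i=5: fresh scan; Z[5]=0
i=6: fresh scan; Z[6]=0
i=7: fresh scan; Z[7]=2 grow→box=[7,9)
i=8: min(r-i=1, Z[1]=1)=1; Z[8]=2 grow→box=[8,10)
i=9: min(r-i=1, Z[1]=1)=1; Z[9]=4 grow→box=[9,13)
i=10: min(r-i=3, Z[1]=1)=1; Z[10]=1
i=11: min(r-i=2, Z[2]=0)=0; Z[11]=0
i=12: min(r-i=1, Z[3]=0)=0; Z[12]=0
i=13: fresh scan; Z[13]=0
i=14: fresh scan; Z[14]=0
i=15: fresh scan; Z[15]=0
i=16: fresh scan; Z[16]=3 grow→box=[16,19)
i=17: min(r-i=2, Z[1]=1)=1; Z[17]=1
i=18: min(r-i=1, Z[2]=0)=0; Z[18]=0
i=19: fresh scan; Z[19]=0
i=20: fresh scan; Z[20]=1 grow→box=[20,21)

[21, 1, 0, 0, 0, 0, 0, 2, 2, 4, 1, 0, 0, 0, 0, 0, 3, 1, 0, 0, 1]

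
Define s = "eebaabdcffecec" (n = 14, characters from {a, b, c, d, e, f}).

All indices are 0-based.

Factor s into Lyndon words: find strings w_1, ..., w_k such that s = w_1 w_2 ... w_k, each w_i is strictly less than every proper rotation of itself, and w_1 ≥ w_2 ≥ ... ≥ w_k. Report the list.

emit factor 1: 'e' (i=0, period=1)
emit factor 2: 'e' (i=1, period=1)
emit factor 3: 'b' (i=2, period=1)
emit factor 4: 'aabdcffecec' (i=3, period=11)

["e", "e", "b", "aabdcffecec"]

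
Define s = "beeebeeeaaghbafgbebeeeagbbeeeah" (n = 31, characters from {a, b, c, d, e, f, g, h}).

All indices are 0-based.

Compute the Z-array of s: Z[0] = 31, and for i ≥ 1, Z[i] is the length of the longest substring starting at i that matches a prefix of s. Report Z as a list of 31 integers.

Z[0]=31
i=1: fresh scan; Z[1]=0
i=2: fresh scan; Z[2]=0
i=3: fresh scan; Z[3]=0
i=4: fresh scan; Z[4]=4 extend→box=[4,8)
i=5: min(r-i=3, Z[1]=0)=0; Z[5]=0
i=6: min(r-i=2, Z[2]=0)=0; Z[6]=0
i=7: min(r-i=1, Z[3]=0)=0; Z[7]=0
i=8: fresh scan; Z[8]=0
i=9: fresh scan; Z[9]=0
i=10: fresh scan; Z[10]=0
i=11: fresh scan; Z[11]=0
i=12: fresh scan; Z[12]=1 extend→box=[12,13)
i=13: fresh scan; Z[13]=0
i=14: fresh scan; Z[14]=0
i=15: fresh scan; Z[15]=0
i=16: fresh scan; Z[16]=2 extend→box=[16,18)
i=17: min(r-i=1, Z[1]=0)=0; Z[17]=0
i=18: fresh scan; Z[18]=4 extend→box=[18,22)
i=19: min(r-i=3, Z[1]=0)=0; Z[19]=0
i=20: min(r-i=2, Z[2]=0)=0; Z[20]=0
i=21: min(r-i=1, Z[3]=0)=0; Z[21]=0
i=22: fresh scan; Z[22]=0
i=23: fresh scan; Z[23]=0
i=24: fresh scan; Z[24]=1 extend→box=[24,25)
i=25: fresh scan; Z[25]=4 extend→box=[25,29)
i=26: min(r-i=3, Z[1]=0)=0; Z[26]=0
i=27: min(r-i=2, Z[2]=0)=0; Z[27]=0
i=28: min(r-i=1, Z[3]=0)=0; Z[28]=0
i=29: fresh scan; Z[29]=0
i=30: fresh scan; Z[30]=0

[31, 0, 0, 0, 4, 0, 0, 0, 0, 0, 0, 0, 1, 0, 0, 0, 2, 0, 4, 0, 0, 0, 0, 0, 1, 4, 0, 0, 0, 0, 0]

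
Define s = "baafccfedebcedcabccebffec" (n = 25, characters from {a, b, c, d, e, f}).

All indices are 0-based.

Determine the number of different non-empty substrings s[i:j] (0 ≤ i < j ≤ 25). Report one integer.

300

rank→(start, suffix):
  0 → (1, 'aafccfedebcedcabccebffec')
  1 → (15, 'abccebffec')
  2 → (2, 'afccfedebcedcabccebffec')
  3 → (0, 'baafccfedebcedcabccebffec')
  4 → (16, 'bccebffec')
  5 → (10, 'bcedcabccebffec')
  6 → (20, 'bffec')
  7 → (24, 'c')
  8 → (14, 'cabccebffec')
  9 → (17, 'ccebffec')
  10 → (4, 'ccfedebcedcabccebffec')
  11 → (18, 'cebffec')
  12 → (11, 'cedcabccebffec')
  13 → (5, 'cfedebcedcabccebffec')
  14 → (13, 'dcabccebffec')
  15 → (8, 'debcedcabccebffec')
  16 → (9, 'ebcedcabccebffec')
  17 → (19, 'ebffec')
  18 → (23, 'ec')
  19 → (12, 'edcabccebffec')
  20 → (7, 'edebcedcabccebffec')
  21 → (3, 'fccfedebcedcabccebffec')
  22 → (22, 'fec')
  23 → (6, 'fedebcedcabccebffec')
  24 → (21, 'ffec')

SA = [1, 15, 2, 0, 16, 10, 20, 24, 14, 17, 4, 18, 11, 5, 13, 8, 9, 19, 23, 12, 7, 3, 22, 6, 21]
[i] adj suffixes → lcp
  [1] 1/15 → 1 ('a')
  [2] 15/2 → 1 ('a')
  [3] 2/0 → 0 ('')
  [4] 0/16 → 1 ('b')
  [5] 16/10 → 2 ('bc')
  [6] 10/20 → 1 ('b')
  [7] 20/24 → 0 ('')
  [8] 24/14 → 1 ('c')
  [9] 14/17 → 1 ('c')
  [10] 17/4 → 2 ('cc')
  [11] 4/18 → 1 ('c')
  [12] 18/11 → 2 ('ce')
  [13] 11/5 → 1 ('c')
  [14] 5/13 → 0 ('')
  [15] 13/8 → 1 ('d')
  [16] 8/9 → 0 ('')
  [17] 9/19 → 2 ('eb')
  [18] 19/23 → 1 ('e')
  [19] 23/12 → 1 ('e')
  [20] 12/7 → 2 ('ed')
  [21] 7/3 → 0 ('')
  [22] 3/22 → 1 ('f')
  [23] 22/6 → 2 ('fe')
  [24] 6/21 → 1 ('f')

n(n+1)/2 = 25·26/2 = 325
Σ LCP = 0 + 1 + 1 + 0 + 1 + 2 + 1 + 0 + 1 + 1 + 2 + 1 + 2 + 1 + 0 + 1 + 0 + 2 + 1 + 1 + 2 + 0 + 1 + 2 + 1 = 25
distinct = 325 − 25 = 300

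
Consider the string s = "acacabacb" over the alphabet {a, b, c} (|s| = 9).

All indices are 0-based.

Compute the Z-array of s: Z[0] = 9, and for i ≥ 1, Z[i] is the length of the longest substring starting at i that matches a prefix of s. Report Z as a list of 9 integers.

Z[0]=9
i=1: i≥r, start 0; Z[1]=0
i=2: i≥r, start 0; Z[2]=3 scan→box=[2,5)
i=3: min(r-i=2, Z[1]=0)=0; Z[3]=0
i=4: min(r-i=1, Z[2]=3)=1; Z[4]=1
i=5: i≥r, start 0; Z[5]=0
i=6: i≥r, start 0; Z[6]=2 scan→box=[6,8)
i=7: min(r-i=1, Z[1]=0)=0; Z[7]=0
i=8: i≥r, start 0; Z[8]=0

[9, 0, 3, 0, 1, 0, 2, 0, 0]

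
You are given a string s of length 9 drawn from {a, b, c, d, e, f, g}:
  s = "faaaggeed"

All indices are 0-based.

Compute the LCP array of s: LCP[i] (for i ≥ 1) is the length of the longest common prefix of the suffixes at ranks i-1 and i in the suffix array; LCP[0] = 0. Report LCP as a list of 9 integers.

[0, 2, 1, 0, 0, 1, 0, 0, 1]

rank | idx | suffix
   0 |   1 | aaaggeed
   1 |   2 | aaggeed
   2 |   3 | aggeed
   3 |   8 | d
   4 |   7 | ed
   5 |   6 | eed
   6 |   0 | faaaggeed
   7 |   5 | geed
   8 |   4 | ggeed

SA = [1, 2, 3, 8, 7, 6, 0, 5, 4]
[i] adj suffixes → lcp
  [1] 1/2 → 2 ('aa')
  [2] 2/3 → 1 ('a')
  [3] 3/8 → 0 ('')
  [4] 8/7 → 0 ('')
  [5] 7/6 → 1 ('e')
  [6] 6/0 → 0 ('')
  [7] 0/5 → 0 ('')
  [8] 5/4 → 1 ('g')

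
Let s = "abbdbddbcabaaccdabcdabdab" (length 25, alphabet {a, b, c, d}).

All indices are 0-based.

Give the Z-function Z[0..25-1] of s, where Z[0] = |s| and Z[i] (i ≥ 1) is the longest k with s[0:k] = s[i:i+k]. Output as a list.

Z[0]=25
i=1: fresh scan; Z[1]=0
i=2: fresh scan; Z[2]=0
i=3: fresh scan; Z[3]=0
i=4: fresh scan; Z[4]=0
i=5: fresh scan; Z[5]=0
i=6: fresh scan; Z[6]=0
i=7: fresh scan; Z[7]=0
i=8: fresh scan; Z[8]=0
i=9: fresh scan; Z[9]=2 grow→box=[9,11)
i=10: min(r-i=1, Z[1]=0)=0; Z[10]=0
i=11: fresh scan; Z[11]=1 grow→box=[11,12)
i=12: fresh scan; Z[12]=1 grow→box=[12,13)
i=13: fresh scan; Z[13]=0
i=14: fresh scan; Z[14]=0
i=15: fresh scan; Z[15]=0
i=16: fresh scan; Z[16]=2 grow→box=[16,18)
i=17: min(r-i=1, Z[1]=0)=0; Z[17]=0
i=18: fresh scan; Z[18]=0
i=19: fresh scan; Z[19]=0
i=20: fresh scan; Z[20]=2 grow→box=[20,22)
i=21: min(r-i=1, Z[1]=0)=0; Z[21]=0
i=22: fresh scan; Z[22]=0
i=23: fresh scan; Z[23]=2 grow→box=[23,25)
i=24: min(r-i=1, Z[1]=0)=0; Z[24]=0

[25, 0, 0, 0, 0, 0, 0, 0, 0, 2, 0, 1, 1, 0, 0, 0, 2, 0, 0, 0, 2, 0, 0, 2, 0]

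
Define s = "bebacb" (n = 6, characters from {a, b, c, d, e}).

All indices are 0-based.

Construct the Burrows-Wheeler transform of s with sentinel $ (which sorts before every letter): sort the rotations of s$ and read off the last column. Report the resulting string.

rank  rotation last
    0  $bebacb  b
    1  acb$beb  b
    2  b$bebac  c
    3  bacb$be  e
    4  bebacb$  $
    5  cb$beba  a
    6  ebacb$b  b

bbce$ab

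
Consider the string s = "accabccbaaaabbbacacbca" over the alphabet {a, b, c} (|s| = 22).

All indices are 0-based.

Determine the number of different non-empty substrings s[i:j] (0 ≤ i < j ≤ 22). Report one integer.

221

sorted suffixes:
  #0 SA[0]=21  'a'
  #1 SA[1]=8  'aaaabbbacacbca'
  #2 SA[2]=9  'aaabbbacacbca'
  #3 SA[3]=10  'aabbbacacbca'
  #4 SA[4]=11  'abbbacacbca'
  #5 SA[5]=3  'abccbaaaabbbacacbca'
  #6 SA[6]=15  'acacbca'
  #7 SA[7]=17  'acbca'
  #8 SA[8]=0  'accabccbaaaabbbacacbca'
  #9 SA[9]=7  'baaaabbbacacbca'
  #10 SA[10]=14  'bacacbca'
  #11 SA[11]=13  'bbacacbca'
  #12 SA[12]=12  'bbbacacbca'
  #13 SA[13]=19  'bca'
  #14 SA[14]=4  'bccbaaaabbbacacbca'
  #15 SA[15]=20  'ca'
  #16 SA[16]=2  'cabccbaaaabbbacacbca'
  #17 SA[17]=16  'cacbca'
  #18 SA[18]=6  'cbaaaabbbacacbca'
  #19 SA[19]=18  'cbca'
  #20 SA[20]=1  'ccabccbaaaabbbacacbca'
  #21 SA[21]=5  'ccbaaaabbbacacbca'

SA = [21, 8, 9, 10, 11, 3, 15, 17, 0, 7, 14, 13, 12, 19, 4, 20, 2, 16, 6, 18, 1, 5]
i: (SA[i-1],SA[i]) lcp shared
  1: (21,8) 1 'a'
  2: (8,9) 3 'aaa'
  3: (9,10) 2 'aa'
  4: (10,11) 1 'a'
  5: (11,3) 2 'ab'
  6: (3,15) 1 'a'
  7: (15,17) 2 'ac'
  8: (17,0) 2 'ac'
  9: (0,7) 0 ''
  10: (7,14) 2 'ba'
  11: (14,13) 1 'b'
  12: (13,12) 2 'bb'
  13: (12,19) 1 'b'
  14: (19,4) 2 'bc'
  15: (4,20) 0 ''
  16: (20,2) 2 'ca'
  17: (2,16) 2 'ca'
  18: (16,6) 1 'c'
  19: (6,18) 2 'cb'
  20: (18,1) 1 'c'
  21: (1,5) 2 'cc'

n(n+1)/2 = 22·23/2 = 253
Σ LCP = 0 + 1 + 3 + 2 + 1 + 2 + 1 + 2 + 2 + 0 + 2 + 1 + 2 + 1 + 2 + 0 + 2 + 2 + 1 + 2 + 1 + 2 = 32
distinct = 253 − 32 = 221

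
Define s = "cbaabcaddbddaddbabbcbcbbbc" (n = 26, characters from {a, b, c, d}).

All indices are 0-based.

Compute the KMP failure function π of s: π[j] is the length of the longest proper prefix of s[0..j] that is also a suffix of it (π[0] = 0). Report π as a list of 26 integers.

π[0] = 0
j=1 s[j]='b': π[1]=0 (border '')
j=2 s[j]='a': π[2]=0 (border '')
j=3 s[j]='a': π[3]=0 (border '')
j=4 s[j]='b': π[4]=0 (border '')
j=5 s[j]='c': π[5]=1 (border 'c')
j=6 s[j]='a': k: 1→0; π[6]=0 (border '')
j=7 s[j]='d': π[7]=0 (border '')
j=8 s[j]='d': π[8]=0 (border '')
j=9 s[j]='b': π[9]=0 (border '')
j=10 s[j]='d': π[10]=0 (border '')
j=11 s[j]='d': π[11]=0 (border '')
j=12 s[j]='a': π[12]=0 (border '')
j=13 s[j]='d': π[13]=0 (border '')
j=14 s[j]='d': π[14]=0 (border '')
j=15 s[j]='b': π[15]=0 (border '')
j=16 s[j]='a': π[16]=0 (border '')
j=17 s[j]='b': π[17]=0 (border '')
j=18 s[j]='b': π[18]=0 (border '')
j=19 s[j]='c': π[19]=1 (border 'c')
j=20 s[j]='b': π[20]=2 (border 'cb')
j=21 s[j]='c': k: 2→0; π[21]=1 (border 'c')
j=22 s[j]='b': π[22]=2 (border 'cb')
j=23 s[j]='b': k: 2→0; π[23]=0 (border '')
j=24 s[j]='b': π[24]=0 (border '')
j=25 s[j]='c': π[25]=1 (border 'c')

[0, 0, 0, 0, 0, 1, 0, 0, 0, 0, 0, 0, 0, 0, 0, 0, 0, 0, 0, 1, 2, 1, 2, 0, 0, 1]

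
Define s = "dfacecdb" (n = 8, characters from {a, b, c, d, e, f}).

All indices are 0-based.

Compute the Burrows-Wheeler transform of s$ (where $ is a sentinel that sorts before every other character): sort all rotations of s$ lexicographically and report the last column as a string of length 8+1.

rank  rotation   last
    0  $dfacecdb  b
    1  acecdb$df  f
    2  b$dfacecd  d
    3  cdb$dface  e
    4  cecdb$dfa  a
    5  db$dfacec  c
    6  dfacecdb$  $
    7  ecdb$dfac  c
    8  facecdb$d  d

bfdeac$cd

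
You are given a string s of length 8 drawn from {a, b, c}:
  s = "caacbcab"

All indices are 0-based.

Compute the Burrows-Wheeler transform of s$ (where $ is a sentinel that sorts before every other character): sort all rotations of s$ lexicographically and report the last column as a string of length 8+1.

rank  rotation   last
    0  $caacbcab  b
    1  aacbcab$c  c
    2  ab$caacbc  c
    3  acbcab$ca  a
    4  b$caacbca  a
    5  bcab$caac  c
    6  caacbcab$  $
    7  cab$caacb  b
    8  cbcab$caa  a

bccaac$ba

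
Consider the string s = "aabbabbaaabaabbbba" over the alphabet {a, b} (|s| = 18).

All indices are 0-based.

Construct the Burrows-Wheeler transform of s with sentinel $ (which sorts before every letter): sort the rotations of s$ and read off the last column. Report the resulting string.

abba$babaabbabbaaba

rank  rotation             last
    0  $aabbabbaaabaabbbba  a
    1  a$aabbabbaaabaabbbb  b
    2  aaabaabbbba$aabbabb  b
    3  aabaabbbba$aabbabba  a
    4  aabbabbaaabaabbbba$  $
    5  aabbbba$aabbabbaaab  b
    6  abaabbbba$aabbabbaa  a
    7  abbaaabaabbbba$aabb  b
    8  abbabbaaabaabbbba$a  a
    9  abbbba$aabbabbaaaba  a
   10  ba$aabbabbaaabaabbb  b
   11  baaabaabbbba$aabbab  b
   12  baabbbba$aabbabbaaa  a
   13  babbaaabaabbbba$aab  b
   14  bba$aabbabbaaabaabb  b
   15  bbaaabaabbbba$aabba  a
   16  bbabbaaabaabbbba$aa  a
   17  bbba$aabbabbaaabaab  b
   18  bbbba$aabbabbaaabaa  a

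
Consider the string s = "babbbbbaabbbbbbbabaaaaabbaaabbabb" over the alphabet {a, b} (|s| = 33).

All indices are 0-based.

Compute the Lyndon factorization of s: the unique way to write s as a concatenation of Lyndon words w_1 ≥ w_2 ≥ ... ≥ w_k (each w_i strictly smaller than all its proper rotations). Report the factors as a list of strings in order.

["b", "abbbbb", "aabbbbbbbab", "aaaaabbaaabbabb"]

emit factor 1: 'b' (i=0, period=1)
emit factor 2: 'abbbbb' (i=1, period=6)
emit factor 3: 'aabbbbbbbab' (i=7, period=11)
emit factor 4: 'aaaaabbaaabbabb' (i=18, period=15)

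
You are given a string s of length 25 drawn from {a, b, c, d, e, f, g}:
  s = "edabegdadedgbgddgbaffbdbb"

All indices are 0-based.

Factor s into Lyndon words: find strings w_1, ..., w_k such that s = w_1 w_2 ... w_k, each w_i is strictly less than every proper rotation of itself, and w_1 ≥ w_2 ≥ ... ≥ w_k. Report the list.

emit factor 1: 'e' (i=0, period=1)
emit factor 2: 'd' (i=1, period=1)
emit factor 3: 'abegdadedgbgddgbaffbdbb' (i=2, period=23)

["e", "d", "abegdadedgbgddgbaffbdbb"]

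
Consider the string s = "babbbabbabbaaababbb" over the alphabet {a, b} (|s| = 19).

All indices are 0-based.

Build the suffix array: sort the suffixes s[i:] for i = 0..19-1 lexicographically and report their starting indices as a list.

[11, 12, 13, 8, 5, 15, 1, 18, 10, 7, 4, 14, 0, 17, 9, 6, 3, 16, 2]

rank | idx | suffix
   0 |  11 | aaababbb
   1 |  12 | aababbb
   2 |  13 | ababbb
   3 |   8 | abbaaababbb
   4 |   5 | abbabbaaababbb
   5 |  15 | abbb
   6 |   1 | abbbabbabbaaababbb
   7 |  18 | b
   8 |  10 | baaababbb
   9 |   7 | babbaaababbb
  10 |   4 | babbabbaaababbb
  11 |  14 | babbb
  12 |   0 | babbbabbabbaaababbb
  13 |  17 | bb
  14 |   9 | bbaaababbb
  15 |   6 | bbabbaaababbb
  16 |   3 | bbabbabbaaababbb
  17 |  16 | bbb
  18 |   2 | bbbabbabbaaababbb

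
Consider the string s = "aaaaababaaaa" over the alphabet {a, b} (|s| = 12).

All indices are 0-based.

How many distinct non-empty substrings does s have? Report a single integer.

sorted suffixes:
  #0 SA[0]=11  'a'
  #1 SA[1]=10  'aa'
  #2 SA[2]=9  'aaa'
  #3 SA[3]=8  'aaaa'
  #4 SA[4]=0  'aaaaababaaaa'
  #5 SA[5]=1  'aaaababaaaa'
  #6 SA[6]=2  'aaababaaaa'
  #7 SA[7]=3  'aababaaaa'
  #8 SA[8]=6  'abaaaa'
  #9 SA[9]=4  'ababaaaa'
  #10 SA[10]=7  'baaaa'
  #11 SA[11]=5  'babaaaa'

SA = [11, 10, 9, 8, 0, 1, 2, 3, 6, 4, 7, 5]
[i] adj suffixes → lcp
  [1] 11/10 → 1 ('a')
  [2] 10/9 → 2 ('aa')
  [3] 9/8 → 3 ('aaa')
  [4] 8/0 → 4 ('aaaa')
  [5] 0/1 → 4 ('aaaa')
  [6] 1/2 → 3 ('aaa')
  [7] 2/3 → 2 ('aa')
  [8] 3/6 → 1 ('a')
  [9] 6/4 → 3 ('aba')
  [10] 4/7 → 0 ('')
  [11] 7/5 → 2 ('ba')

n(n+1)/2 = 12·13/2 = 78
Σ LCP = 0 + 1 + 2 + 3 + 4 + 4 + 3 + 2 + 1 + 3 + 0 + 2 = 25
distinct = 78 − 25 = 53

53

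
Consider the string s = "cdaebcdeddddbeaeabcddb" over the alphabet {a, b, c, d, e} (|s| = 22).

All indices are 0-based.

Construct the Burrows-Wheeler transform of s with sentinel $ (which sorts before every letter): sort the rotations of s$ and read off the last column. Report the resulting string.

beeddaed$bbcddcddecabad

rank  rotation                 last
    0  $cdaebcdeddddbeaeabcddb  b
    1  abcddb$cdaebcdeddddbeae  e
    2  aeabcddb$cdaebcdeddddbe  e
    3  aebcdeddddbeaeabcddb$cd  d
    4  b$cdaebcdeddddbeaeabcdd  d
    5  bcddb$cdaebcdeddddbeaea  a
    6  bcdeddddbeaeabcddb$cdae  e
    7  beaeabcddb$cdaebcdedddd  d
    8  cdaebcdeddddbeaeabcddb$  $
    9  cddb$cdaebcdeddddbeaeab  b
   10  cdeddddbeaeabcddb$cdaeb  b
   11  daebcdeddddbeaeabcddb$c  c
   12  db$cdaebcdeddddbeaeabcd  d
   13  dbeaeabcddb$cdaebcdeddd  d
   14  ddb$cdaebcdeddddbeaeabc  c
   15  ddbeaeabcddb$cdaebcdedd  d
   16  dddbeaeabcddb$cdaebcded  d
   17  ddddbeaeabcddb$cdaebcde  e
   18  deddddbeaeabcddb$cdaebc  c
   19  eabcddb$cdaebcdeddddbea  a
   20  eaeabcddb$cdaebcdeddddb  b
   21  ebcdeddddbeaeabcddb$cda  a
   22  eddddbeaeabcddb$cdaebcd  d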